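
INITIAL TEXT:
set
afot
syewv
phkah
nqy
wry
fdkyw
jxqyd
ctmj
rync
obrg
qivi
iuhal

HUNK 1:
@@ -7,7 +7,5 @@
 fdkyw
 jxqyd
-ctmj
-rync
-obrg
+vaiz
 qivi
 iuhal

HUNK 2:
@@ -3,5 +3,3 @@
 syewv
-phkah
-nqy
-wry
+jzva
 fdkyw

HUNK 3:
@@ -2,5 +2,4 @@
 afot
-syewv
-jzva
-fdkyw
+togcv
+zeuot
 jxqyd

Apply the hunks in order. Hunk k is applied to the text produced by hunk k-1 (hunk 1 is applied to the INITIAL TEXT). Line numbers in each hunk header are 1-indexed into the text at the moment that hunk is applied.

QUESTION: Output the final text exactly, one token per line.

Answer: set
afot
togcv
zeuot
jxqyd
vaiz
qivi
iuhal

Derivation:
Hunk 1: at line 7 remove [ctmj,rync,obrg] add [vaiz] -> 11 lines: set afot syewv phkah nqy wry fdkyw jxqyd vaiz qivi iuhal
Hunk 2: at line 3 remove [phkah,nqy,wry] add [jzva] -> 9 lines: set afot syewv jzva fdkyw jxqyd vaiz qivi iuhal
Hunk 3: at line 2 remove [syewv,jzva,fdkyw] add [togcv,zeuot] -> 8 lines: set afot togcv zeuot jxqyd vaiz qivi iuhal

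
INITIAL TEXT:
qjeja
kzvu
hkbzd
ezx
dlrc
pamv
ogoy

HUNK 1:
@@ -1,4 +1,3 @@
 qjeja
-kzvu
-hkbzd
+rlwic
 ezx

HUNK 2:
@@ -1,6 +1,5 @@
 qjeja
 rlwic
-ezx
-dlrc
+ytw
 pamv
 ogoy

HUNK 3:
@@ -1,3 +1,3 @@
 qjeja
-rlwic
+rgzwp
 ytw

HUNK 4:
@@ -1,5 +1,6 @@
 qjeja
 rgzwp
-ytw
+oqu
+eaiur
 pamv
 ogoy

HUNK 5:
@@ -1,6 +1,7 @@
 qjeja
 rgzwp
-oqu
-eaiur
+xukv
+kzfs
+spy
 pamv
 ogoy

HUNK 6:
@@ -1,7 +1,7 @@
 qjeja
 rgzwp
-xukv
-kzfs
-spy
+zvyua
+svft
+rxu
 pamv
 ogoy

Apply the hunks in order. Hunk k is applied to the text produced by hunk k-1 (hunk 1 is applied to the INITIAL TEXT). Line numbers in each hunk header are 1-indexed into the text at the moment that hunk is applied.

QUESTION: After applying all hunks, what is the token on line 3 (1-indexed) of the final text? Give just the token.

Hunk 1: at line 1 remove [kzvu,hkbzd] add [rlwic] -> 6 lines: qjeja rlwic ezx dlrc pamv ogoy
Hunk 2: at line 1 remove [ezx,dlrc] add [ytw] -> 5 lines: qjeja rlwic ytw pamv ogoy
Hunk 3: at line 1 remove [rlwic] add [rgzwp] -> 5 lines: qjeja rgzwp ytw pamv ogoy
Hunk 4: at line 1 remove [ytw] add [oqu,eaiur] -> 6 lines: qjeja rgzwp oqu eaiur pamv ogoy
Hunk 5: at line 1 remove [oqu,eaiur] add [xukv,kzfs,spy] -> 7 lines: qjeja rgzwp xukv kzfs spy pamv ogoy
Hunk 6: at line 1 remove [xukv,kzfs,spy] add [zvyua,svft,rxu] -> 7 lines: qjeja rgzwp zvyua svft rxu pamv ogoy
Final line 3: zvyua

Answer: zvyua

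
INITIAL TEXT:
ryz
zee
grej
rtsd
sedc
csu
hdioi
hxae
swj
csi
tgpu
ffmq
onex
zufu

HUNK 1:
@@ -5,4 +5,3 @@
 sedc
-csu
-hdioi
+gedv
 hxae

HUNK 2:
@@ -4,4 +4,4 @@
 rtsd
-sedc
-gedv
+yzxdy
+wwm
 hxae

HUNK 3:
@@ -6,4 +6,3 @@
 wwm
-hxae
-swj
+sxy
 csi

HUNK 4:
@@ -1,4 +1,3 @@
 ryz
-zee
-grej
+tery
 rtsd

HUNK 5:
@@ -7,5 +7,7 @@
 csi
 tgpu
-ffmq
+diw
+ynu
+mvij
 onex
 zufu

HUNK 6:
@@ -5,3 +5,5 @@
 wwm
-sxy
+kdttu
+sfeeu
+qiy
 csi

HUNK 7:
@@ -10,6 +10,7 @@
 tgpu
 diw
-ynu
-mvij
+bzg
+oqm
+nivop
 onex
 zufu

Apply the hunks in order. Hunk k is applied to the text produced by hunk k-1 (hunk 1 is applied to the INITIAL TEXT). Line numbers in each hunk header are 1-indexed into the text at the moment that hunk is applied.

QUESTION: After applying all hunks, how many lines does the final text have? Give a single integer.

Answer: 16

Derivation:
Hunk 1: at line 5 remove [csu,hdioi] add [gedv] -> 13 lines: ryz zee grej rtsd sedc gedv hxae swj csi tgpu ffmq onex zufu
Hunk 2: at line 4 remove [sedc,gedv] add [yzxdy,wwm] -> 13 lines: ryz zee grej rtsd yzxdy wwm hxae swj csi tgpu ffmq onex zufu
Hunk 3: at line 6 remove [hxae,swj] add [sxy] -> 12 lines: ryz zee grej rtsd yzxdy wwm sxy csi tgpu ffmq onex zufu
Hunk 4: at line 1 remove [zee,grej] add [tery] -> 11 lines: ryz tery rtsd yzxdy wwm sxy csi tgpu ffmq onex zufu
Hunk 5: at line 7 remove [ffmq] add [diw,ynu,mvij] -> 13 lines: ryz tery rtsd yzxdy wwm sxy csi tgpu diw ynu mvij onex zufu
Hunk 6: at line 5 remove [sxy] add [kdttu,sfeeu,qiy] -> 15 lines: ryz tery rtsd yzxdy wwm kdttu sfeeu qiy csi tgpu diw ynu mvij onex zufu
Hunk 7: at line 10 remove [ynu,mvij] add [bzg,oqm,nivop] -> 16 lines: ryz tery rtsd yzxdy wwm kdttu sfeeu qiy csi tgpu diw bzg oqm nivop onex zufu
Final line count: 16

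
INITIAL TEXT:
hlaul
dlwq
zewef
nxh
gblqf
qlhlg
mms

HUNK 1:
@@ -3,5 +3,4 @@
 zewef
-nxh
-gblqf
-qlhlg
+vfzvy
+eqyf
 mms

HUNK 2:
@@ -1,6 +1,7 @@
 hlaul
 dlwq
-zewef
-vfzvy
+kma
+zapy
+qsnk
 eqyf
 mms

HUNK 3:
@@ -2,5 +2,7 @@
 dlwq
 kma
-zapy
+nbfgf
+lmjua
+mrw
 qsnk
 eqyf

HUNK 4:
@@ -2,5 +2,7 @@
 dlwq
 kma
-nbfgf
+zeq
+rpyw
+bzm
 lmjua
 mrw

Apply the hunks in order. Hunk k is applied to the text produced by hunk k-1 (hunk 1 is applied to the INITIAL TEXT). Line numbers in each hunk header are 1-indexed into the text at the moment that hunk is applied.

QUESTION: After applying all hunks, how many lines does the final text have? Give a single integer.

Answer: 11

Derivation:
Hunk 1: at line 3 remove [nxh,gblqf,qlhlg] add [vfzvy,eqyf] -> 6 lines: hlaul dlwq zewef vfzvy eqyf mms
Hunk 2: at line 1 remove [zewef,vfzvy] add [kma,zapy,qsnk] -> 7 lines: hlaul dlwq kma zapy qsnk eqyf mms
Hunk 3: at line 2 remove [zapy] add [nbfgf,lmjua,mrw] -> 9 lines: hlaul dlwq kma nbfgf lmjua mrw qsnk eqyf mms
Hunk 4: at line 2 remove [nbfgf] add [zeq,rpyw,bzm] -> 11 lines: hlaul dlwq kma zeq rpyw bzm lmjua mrw qsnk eqyf mms
Final line count: 11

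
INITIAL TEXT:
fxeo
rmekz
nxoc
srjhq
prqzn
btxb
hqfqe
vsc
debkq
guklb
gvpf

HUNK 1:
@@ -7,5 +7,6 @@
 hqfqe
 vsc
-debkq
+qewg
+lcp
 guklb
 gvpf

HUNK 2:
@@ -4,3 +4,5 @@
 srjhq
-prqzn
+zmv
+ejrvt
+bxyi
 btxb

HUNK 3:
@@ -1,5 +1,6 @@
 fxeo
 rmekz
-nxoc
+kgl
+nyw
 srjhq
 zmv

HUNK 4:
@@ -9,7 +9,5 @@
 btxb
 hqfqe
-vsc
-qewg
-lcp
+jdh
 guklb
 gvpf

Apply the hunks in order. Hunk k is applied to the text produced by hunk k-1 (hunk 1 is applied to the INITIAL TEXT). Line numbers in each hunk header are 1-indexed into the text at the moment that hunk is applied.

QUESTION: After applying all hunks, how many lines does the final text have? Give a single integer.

Answer: 13

Derivation:
Hunk 1: at line 7 remove [debkq] add [qewg,lcp] -> 12 lines: fxeo rmekz nxoc srjhq prqzn btxb hqfqe vsc qewg lcp guklb gvpf
Hunk 2: at line 4 remove [prqzn] add [zmv,ejrvt,bxyi] -> 14 lines: fxeo rmekz nxoc srjhq zmv ejrvt bxyi btxb hqfqe vsc qewg lcp guklb gvpf
Hunk 3: at line 1 remove [nxoc] add [kgl,nyw] -> 15 lines: fxeo rmekz kgl nyw srjhq zmv ejrvt bxyi btxb hqfqe vsc qewg lcp guklb gvpf
Hunk 4: at line 9 remove [vsc,qewg,lcp] add [jdh] -> 13 lines: fxeo rmekz kgl nyw srjhq zmv ejrvt bxyi btxb hqfqe jdh guklb gvpf
Final line count: 13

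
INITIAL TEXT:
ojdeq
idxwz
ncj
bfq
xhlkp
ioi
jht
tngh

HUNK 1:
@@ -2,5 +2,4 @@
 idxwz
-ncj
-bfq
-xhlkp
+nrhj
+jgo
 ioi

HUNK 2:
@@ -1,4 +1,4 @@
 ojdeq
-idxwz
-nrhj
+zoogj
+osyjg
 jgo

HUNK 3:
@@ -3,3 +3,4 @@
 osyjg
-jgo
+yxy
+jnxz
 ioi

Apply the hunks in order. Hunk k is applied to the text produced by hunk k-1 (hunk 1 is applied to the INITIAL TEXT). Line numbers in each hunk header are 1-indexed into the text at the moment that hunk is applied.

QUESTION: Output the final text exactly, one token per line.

Answer: ojdeq
zoogj
osyjg
yxy
jnxz
ioi
jht
tngh

Derivation:
Hunk 1: at line 2 remove [ncj,bfq,xhlkp] add [nrhj,jgo] -> 7 lines: ojdeq idxwz nrhj jgo ioi jht tngh
Hunk 2: at line 1 remove [idxwz,nrhj] add [zoogj,osyjg] -> 7 lines: ojdeq zoogj osyjg jgo ioi jht tngh
Hunk 3: at line 3 remove [jgo] add [yxy,jnxz] -> 8 lines: ojdeq zoogj osyjg yxy jnxz ioi jht tngh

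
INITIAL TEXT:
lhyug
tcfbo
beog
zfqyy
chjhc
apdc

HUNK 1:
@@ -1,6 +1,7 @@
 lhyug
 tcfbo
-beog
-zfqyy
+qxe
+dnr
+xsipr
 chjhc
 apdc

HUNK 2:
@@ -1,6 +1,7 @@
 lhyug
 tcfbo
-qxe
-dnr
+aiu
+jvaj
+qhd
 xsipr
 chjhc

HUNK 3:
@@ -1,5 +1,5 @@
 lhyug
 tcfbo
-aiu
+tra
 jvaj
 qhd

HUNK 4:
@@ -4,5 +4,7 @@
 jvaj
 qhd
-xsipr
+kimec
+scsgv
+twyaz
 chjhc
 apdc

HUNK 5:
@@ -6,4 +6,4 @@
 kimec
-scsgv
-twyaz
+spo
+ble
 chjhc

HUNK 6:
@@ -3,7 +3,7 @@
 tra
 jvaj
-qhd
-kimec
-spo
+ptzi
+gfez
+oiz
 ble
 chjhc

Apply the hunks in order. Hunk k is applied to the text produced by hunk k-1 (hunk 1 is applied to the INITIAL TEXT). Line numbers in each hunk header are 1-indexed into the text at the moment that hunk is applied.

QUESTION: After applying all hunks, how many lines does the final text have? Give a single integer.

Hunk 1: at line 1 remove [beog,zfqyy] add [qxe,dnr,xsipr] -> 7 lines: lhyug tcfbo qxe dnr xsipr chjhc apdc
Hunk 2: at line 1 remove [qxe,dnr] add [aiu,jvaj,qhd] -> 8 lines: lhyug tcfbo aiu jvaj qhd xsipr chjhc apdc
Hunk 3: at line 1 remove [aiu] add [tra] -> 8 lines: lhyug tcfbo tra jvaj qhd xsipr chjhc apdc
Hunk 4: at line 4 remove [xsipr] add [kimec,scsgv,twyaz] -> 10 lines: lhyug tcfbo tra jvaj qhd kimec scsgv twyaz chjhc apdc
Hunk 5: at line 6 remove [scsgv,twyaz] add [spo,ble] -> 10 lines: lhyug tcfbo tra jvaj qhd kimec spo ble chjhc apdc
Hunk 6: at line 3 remove [qhd,kimec,spo] add [ptzi,gfez,oiz] -> 10 lines: lhyug tcfbo tra jvaj ptzi gfez oiz ble chjhc apdc
Final line count: 10

Answer: 10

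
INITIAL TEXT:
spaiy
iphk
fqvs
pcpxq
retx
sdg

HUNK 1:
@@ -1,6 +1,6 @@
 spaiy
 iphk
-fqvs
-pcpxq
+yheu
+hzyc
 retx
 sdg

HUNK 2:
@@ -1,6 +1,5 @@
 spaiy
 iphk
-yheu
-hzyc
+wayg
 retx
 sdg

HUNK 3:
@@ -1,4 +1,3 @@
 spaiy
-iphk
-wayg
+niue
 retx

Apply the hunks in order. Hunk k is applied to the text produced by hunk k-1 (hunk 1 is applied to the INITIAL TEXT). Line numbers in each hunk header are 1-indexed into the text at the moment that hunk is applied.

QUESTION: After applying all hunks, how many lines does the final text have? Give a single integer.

Hunk 1: at line 1 remove [fqvs,pcpxq] add [yheu,hzyc] -> 6 lines: spaiy iphk yheu hzyc retx sdg
Hunk 2: at line 1 remove [yheu,hzyc] add [wayg] -> 5 lines: spaiy iphk wayg retx sdg
Hunk 3: at line 1 remove [iphk,wayg] add [niue] -> 4 lines: spaiy niue retx sdg
Final line count: 4

Answer: 4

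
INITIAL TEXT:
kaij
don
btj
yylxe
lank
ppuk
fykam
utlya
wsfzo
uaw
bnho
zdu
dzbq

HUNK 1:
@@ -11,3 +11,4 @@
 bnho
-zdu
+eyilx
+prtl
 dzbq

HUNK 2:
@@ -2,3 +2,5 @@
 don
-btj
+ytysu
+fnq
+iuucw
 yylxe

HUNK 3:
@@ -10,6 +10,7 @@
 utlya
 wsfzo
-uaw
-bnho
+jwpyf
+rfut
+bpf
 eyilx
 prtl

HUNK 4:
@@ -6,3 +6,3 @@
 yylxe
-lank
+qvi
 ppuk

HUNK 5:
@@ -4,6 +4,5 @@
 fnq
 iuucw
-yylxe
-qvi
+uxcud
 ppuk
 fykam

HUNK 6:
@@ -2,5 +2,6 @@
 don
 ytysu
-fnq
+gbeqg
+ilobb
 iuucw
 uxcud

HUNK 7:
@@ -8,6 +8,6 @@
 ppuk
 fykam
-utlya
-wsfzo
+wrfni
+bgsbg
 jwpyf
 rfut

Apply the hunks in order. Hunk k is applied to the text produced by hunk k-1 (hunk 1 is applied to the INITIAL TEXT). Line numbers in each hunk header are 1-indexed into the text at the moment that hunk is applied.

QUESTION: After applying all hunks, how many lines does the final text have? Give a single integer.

Answer: 17

Derivation:
Hunk 1: at line 11 remove [zdu] add [eyilx,prtl] -> 14 lines: kaij don btj yylxe lank ppuk fykam utlya wsfzo uaw bnho eyilx prtl dzbq
Hunk 2: at line 2 remove [btj] add [ytysu,fnq,iuucw] -> 16 lines: kaij don ytysu fnq iuucw yylxe lank ppuk fykam utlya wsfzo uaw bnho eyilx prtl dzbq
Hunk 3: at line 10 remove [uaw,bnho] add [jwpyf,rfut,bpf] -> 17 lines: kaij don ytysu fnq iuucw yylxe lank ppuk fykam utlya wsfzo jwpyf rfut bpf eyilx prtl dzbq
Hunk 4: at line 6 remove [lank] add [qvi] -> 17 lines: kaij don ytysu fnq iuucw yylxe qvi ppuk fykam utlya wsfzo jwpyf rfut bpf eyilx prtl dzbq
Hunk 5: at line 4 remove [yylxe,qvi] add [uxcud] -> 16 lines: kaij don ytysu fnq iuucw uxcud ppuk fykam utlya wsfzo jwpyf rfut bpf eyilx prtl dzbq
Hunk 6: at line 2 remove [fnq] add [gbeqg,ilobb] -> 17 lines: kaij don ytysu gbeqg ilobb iuucw uxcud ppuk fykam utlya wsfzo jwpyf rfut bpf eyilx prtl dzbq
Hunk 7: at line 8 remove [utlya,wsfzo] add [wrfni,bgsbg] -> 17 lines: kaij don ytysu gbeqg ilobb iuucw uxcud ppuk fykam wrfni bgsbg jwpyf rfut bpf eyilx prtl dzbq
Final line count: 17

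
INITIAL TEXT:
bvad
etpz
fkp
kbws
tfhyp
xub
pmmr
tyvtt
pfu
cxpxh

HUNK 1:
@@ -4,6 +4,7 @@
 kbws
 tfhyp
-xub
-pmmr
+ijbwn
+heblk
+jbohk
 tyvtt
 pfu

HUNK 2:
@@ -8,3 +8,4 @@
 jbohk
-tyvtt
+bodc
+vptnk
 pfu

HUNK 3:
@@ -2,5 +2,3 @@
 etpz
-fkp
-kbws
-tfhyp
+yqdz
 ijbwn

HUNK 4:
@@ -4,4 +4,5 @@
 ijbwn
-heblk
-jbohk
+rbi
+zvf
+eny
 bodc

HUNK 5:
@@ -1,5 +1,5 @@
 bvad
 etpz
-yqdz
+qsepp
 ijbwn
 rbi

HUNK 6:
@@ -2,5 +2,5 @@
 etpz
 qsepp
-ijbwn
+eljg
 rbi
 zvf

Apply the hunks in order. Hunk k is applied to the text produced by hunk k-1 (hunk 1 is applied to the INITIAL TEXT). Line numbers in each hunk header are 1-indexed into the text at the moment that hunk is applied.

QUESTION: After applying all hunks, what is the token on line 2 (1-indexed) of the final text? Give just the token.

Answer: etpz

Derivation:
Hunk 1: at line 4 remove [xub,pmmr] add [ijbwn,heblk,jbohk] -> 11 lines: bvad etpz fkp kbws tfhyp ijbwn heblk jbohk tyvtt pfu cxpxh
Hunk 2: at line 8 remove [tyvtt] add [bodc,vptnk] -> 12 lines: bvad etpz fkp kbws tfhyp ijbwn heblk jbohk bodc vptnk pfu cxpxh
Hunk 3: at line 2 remove [fkp,kbws,tfhyp] add [yqdz] -> 10 lines: bvad etpz yqdz ijbwn heblk jbohk bodc vptnk pfu cxpxh
Hunk 4: at line 4 remove [heblk,jbohk] add [rbi,zvf,eny] -> 11 lines: bvad etpz yqdz ijbwn rbi zvf eny bodc vptnk pfu cxpxh
Hunk 5: at line 1 remove [yqdz] add [qsepp] -> 11 lines: bvad etpz qsepp ijbwn rbi zvf eny bodc vptnk pfu cxpxh
Hunk 6: at line 2 remove [ijbwn] add [eljg] -> 11 lines: bvad etpz qsepp eljg rbi zvf eny bodc vptnk pfu cxpxh
Final line 2: etpz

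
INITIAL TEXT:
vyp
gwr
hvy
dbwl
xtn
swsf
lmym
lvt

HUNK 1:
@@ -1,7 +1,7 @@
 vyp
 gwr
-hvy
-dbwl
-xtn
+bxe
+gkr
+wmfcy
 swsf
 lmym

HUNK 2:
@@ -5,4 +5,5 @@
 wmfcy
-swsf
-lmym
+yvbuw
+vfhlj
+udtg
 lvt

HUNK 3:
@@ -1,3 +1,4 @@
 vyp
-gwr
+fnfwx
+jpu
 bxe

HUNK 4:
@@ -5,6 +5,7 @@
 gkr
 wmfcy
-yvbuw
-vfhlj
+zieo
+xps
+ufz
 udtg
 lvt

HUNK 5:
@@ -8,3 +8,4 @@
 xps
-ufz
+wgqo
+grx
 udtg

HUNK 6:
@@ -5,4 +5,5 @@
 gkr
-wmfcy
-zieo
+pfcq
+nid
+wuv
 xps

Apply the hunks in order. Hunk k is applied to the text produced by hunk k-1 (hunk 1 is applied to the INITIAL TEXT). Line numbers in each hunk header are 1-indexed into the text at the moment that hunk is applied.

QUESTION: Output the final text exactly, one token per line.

Answer: vyp
fnfwx
jpu
bxe
gkr
pfcq
nid
wuv
xps
wgqo
grx
udtg
lvt

Derivation:
Hunk 1: at line 1 remove [hvy,dbwl,xtn] add [bxe,gkr,wmfcy] -> 8 lines: vyp gwr bxe gkr wmfcy swsf lmym lvt
Hunk 2: at line 5 remove [swsf,lmym] add [yvbuw,vfhlj,udtg] -> 9 lines: vyp gwr bxe gkr wmfcy yvbuw vfhlj udtg lvt
Hunk 3: at line 1 remove [gwr] add [fnfwx,jpu] -> 10 lines: vyp fnfwx jpu bxe gkr wmfcy yvbuw vfhlj udtg lvt
Hunk 4: at line 5 remove [yvbuw,vfhlj] add [zieo,xps,ufz] -> 11 lines: vyp fnfwx jpu bxe gkr wmfcy zieo xps ufz udtg lvt
Hunk 5: at line 8 remove [ufz] add [wgqo,grx] -> 12 lines: vyp fnfwx jpu bxe gkr wmfcy zieo xps wgqo grx udtg lvt
Hunk 6: at line 5 remove [wmfcy,zieo] add [pfcq,nid,wuv] -> 13 lines: vyp fnfwx jpu bxe gkr pfcq nid wuv xps wgqo grx udtg lvt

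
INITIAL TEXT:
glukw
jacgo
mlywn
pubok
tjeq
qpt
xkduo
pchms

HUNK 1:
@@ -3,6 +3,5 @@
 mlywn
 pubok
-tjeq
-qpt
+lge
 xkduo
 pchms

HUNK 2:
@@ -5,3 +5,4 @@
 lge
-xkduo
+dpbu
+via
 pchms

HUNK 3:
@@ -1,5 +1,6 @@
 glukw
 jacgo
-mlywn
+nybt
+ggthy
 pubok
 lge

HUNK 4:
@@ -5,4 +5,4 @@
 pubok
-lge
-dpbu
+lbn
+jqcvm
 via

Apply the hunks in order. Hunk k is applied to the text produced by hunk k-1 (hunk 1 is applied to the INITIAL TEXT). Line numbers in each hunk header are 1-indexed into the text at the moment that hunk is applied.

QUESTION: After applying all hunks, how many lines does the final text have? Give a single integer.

Answer: 9

Derivation:
Hunk 1: at line 3 remove [tjeq,qpt] add [lge] -> 7 lines: glukw jacgo mlywn pubok lge xkduo pchms
Hunk 2: at line 5 remove [xkduo] add [dpbu,via] -> 8 lines: glukw jacgo mlywn pubok lge dpbu via pchms
Hunk 3: at line 1 remove [mlywn] add [nybt,ggthy] -> 9 lines: glukw jacgo nybt ggthy pubok lge dpbu via pchms
Hunk 4: at line 5 remove [lge,dpbu] add [lbn,jqcvm] -> 9 lines: glukw jacgo nybt ggthy pubok lbn jqcvm via pchms
Final line count: 9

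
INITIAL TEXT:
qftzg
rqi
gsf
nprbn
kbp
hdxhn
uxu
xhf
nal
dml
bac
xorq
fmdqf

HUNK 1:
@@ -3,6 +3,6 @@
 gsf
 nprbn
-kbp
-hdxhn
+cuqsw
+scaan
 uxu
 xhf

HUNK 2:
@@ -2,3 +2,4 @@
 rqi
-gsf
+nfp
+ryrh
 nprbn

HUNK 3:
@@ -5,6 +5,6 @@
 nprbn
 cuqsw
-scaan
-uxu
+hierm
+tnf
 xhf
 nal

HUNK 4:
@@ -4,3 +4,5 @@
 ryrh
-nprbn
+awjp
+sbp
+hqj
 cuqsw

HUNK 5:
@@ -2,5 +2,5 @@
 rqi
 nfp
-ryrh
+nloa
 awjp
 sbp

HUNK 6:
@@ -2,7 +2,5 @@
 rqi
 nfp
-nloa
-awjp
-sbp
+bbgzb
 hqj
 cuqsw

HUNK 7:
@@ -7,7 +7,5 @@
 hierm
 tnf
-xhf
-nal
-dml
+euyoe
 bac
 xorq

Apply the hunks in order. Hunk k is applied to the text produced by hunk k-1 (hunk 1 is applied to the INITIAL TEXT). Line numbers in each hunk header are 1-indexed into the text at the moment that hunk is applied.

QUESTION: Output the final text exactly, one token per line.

Hunk 1: at line 3 remove [kbp,hdxhn] add [cuqsw,scaan] -> 13 lines: qftzg rqi gsf nprbn cuqsw scaan uxu xhf nal dml bac xorq fmdqf
Hunk 2: at line 2 remove [gsf] add [nfp,ryrh] -> 14 lines: qftzg rqi nfp ryrh nprbn cuqsw scaan uxu xhf nal dml bac xorq fmdqf
Hunk 3: at line 5 remove [scaan,uxu] add [hierm,tnf] -> 14 lines: qftzg rqi nfp ryrh nprbn cuqsw hierm tnf xhf nal dml bac xorq fmdqf
Hunk 4: at line 4 remove [nprbn] add [awjp,sbp,hqj] -> 16 lines: qftzg rqi nfp ryrh awjp sbp hqj cuqsw hierm tnf xhf nal dml bac xorq fmdqf
Hunk 5: at line 2 remove [ryrh] add [nloa] -> 16 lines: qftzg rqi nfp nloa awjp sbp hqj cuqsw hierm tnf xhf nal dml bac xorq fmdqf
Hunk 6: at line 2 remove [nloa,awjp,sbp] add [bbgzb] -> 14 lines: qftzg rqi nfp bbgzb hqj cuqsw hierm tnf xhf nal dml bac xorq fmdqf
Hunk 7: at line 7 remove [xhf,nal,dml] add [euyoe] -> 12 lines: qftzg rqi nfp bbgzb hqj cuqsw hierm tnf euyoe bac xorq fmdqf

Answer: qftzg
rqi
nfp
bbgzb
hqj
cuqsw
hierm
tnf
euyoe
bac
xorq
fmdqf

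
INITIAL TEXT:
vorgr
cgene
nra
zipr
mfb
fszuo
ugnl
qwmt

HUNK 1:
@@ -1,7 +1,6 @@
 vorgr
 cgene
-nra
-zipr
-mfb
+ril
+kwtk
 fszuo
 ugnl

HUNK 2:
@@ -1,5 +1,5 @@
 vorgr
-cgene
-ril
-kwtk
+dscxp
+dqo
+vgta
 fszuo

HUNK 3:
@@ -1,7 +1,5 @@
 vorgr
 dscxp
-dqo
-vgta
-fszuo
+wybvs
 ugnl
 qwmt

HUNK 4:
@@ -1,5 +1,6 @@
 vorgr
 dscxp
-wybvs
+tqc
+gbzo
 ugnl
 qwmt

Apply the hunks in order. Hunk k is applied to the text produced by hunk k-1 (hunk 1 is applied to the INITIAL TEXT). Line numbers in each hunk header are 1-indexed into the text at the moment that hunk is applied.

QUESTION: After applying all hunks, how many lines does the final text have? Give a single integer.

Hunk 1: at line 1 remove [nra,zipr,mfb] add [ril,kwtk] -> 7 lines: vorgr cgene ril kwtk fszuo ugnl qwmt
Hunk 2: at line 1 remove [cgene,ril,kwtk] add [dscxp,dqo,vgta] -> 7 lines: vorgr dscxp dqo vgta fszuo ugnl qwmt
Hunk 3: at line 1 remove [dqo,vgta,fszuo] add [wybvs] -> 5 lines: vorgr dscxp wybvs ugnl qwmt
Hunk 4: at line 1 remove [wybvs] add [tqc,gbzo] -> 6 lines: vorgr dscxp tqc gbzo ugnl qwmt
Final line count: 6

Answer: 6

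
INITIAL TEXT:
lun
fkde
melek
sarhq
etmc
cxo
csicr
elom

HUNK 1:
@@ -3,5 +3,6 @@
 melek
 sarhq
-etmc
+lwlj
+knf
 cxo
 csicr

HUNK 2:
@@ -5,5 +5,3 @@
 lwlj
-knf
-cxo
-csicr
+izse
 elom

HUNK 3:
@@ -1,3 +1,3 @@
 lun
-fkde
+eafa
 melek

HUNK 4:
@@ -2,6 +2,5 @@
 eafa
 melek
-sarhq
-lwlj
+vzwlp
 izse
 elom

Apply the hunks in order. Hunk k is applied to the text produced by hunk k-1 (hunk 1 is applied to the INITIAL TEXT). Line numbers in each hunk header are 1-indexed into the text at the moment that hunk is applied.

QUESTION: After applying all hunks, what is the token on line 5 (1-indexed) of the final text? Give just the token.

Answer: izse

Derivation:
Hunk 1: at line 3 remove [etmc] add [lwlj,knf] -> 9 lines: lun fkde melek sarhq lwlj knf cxo csicr elom
Hunk 2: at line 5 remove [knf,cxo,csicr] add [izse] -> 7 lines: lun fkde melek sarhq lwlj izse elom
Hunk 3: at line 1 remove [fkde] add [eafa] -> 7 lines: lun eafa melek sarhq lwlj izse elom
Hunk 4: at line 2 remove [sarhq,lwlj] add [vzwlp] -> 6 lines: lun eafa melek vzwlp izse elom
Final line 5: izse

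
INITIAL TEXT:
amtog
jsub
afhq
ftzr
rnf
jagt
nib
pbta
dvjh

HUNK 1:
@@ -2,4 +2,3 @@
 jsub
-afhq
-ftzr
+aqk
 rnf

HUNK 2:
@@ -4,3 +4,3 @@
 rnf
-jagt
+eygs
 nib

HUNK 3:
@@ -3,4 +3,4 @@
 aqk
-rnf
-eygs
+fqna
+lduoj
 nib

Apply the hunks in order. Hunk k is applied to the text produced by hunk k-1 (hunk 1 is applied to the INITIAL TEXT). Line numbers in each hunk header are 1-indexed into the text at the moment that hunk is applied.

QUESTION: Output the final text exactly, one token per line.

Hunk 1: at line 2 remove [afhq,ftzr] add [aqk] -> 8 lines: amtog jsub aqk rnf jagt nib pbta dvjh
Hunk 2: at line 4 remove [jagt] add [eygs] -> 8 lines: amtog jsub aqk rnf eygs nib pbta dvjh
Hunk 3: at line 3 remove [rnf,eygs] add [fqna,lduoj] -> 8 lines: amtog jsub aqk fqna lduoj nib pbta dvjh

Answer: amtog
jsub
aqk
fqna
lduoj
nib
pbta
dvjh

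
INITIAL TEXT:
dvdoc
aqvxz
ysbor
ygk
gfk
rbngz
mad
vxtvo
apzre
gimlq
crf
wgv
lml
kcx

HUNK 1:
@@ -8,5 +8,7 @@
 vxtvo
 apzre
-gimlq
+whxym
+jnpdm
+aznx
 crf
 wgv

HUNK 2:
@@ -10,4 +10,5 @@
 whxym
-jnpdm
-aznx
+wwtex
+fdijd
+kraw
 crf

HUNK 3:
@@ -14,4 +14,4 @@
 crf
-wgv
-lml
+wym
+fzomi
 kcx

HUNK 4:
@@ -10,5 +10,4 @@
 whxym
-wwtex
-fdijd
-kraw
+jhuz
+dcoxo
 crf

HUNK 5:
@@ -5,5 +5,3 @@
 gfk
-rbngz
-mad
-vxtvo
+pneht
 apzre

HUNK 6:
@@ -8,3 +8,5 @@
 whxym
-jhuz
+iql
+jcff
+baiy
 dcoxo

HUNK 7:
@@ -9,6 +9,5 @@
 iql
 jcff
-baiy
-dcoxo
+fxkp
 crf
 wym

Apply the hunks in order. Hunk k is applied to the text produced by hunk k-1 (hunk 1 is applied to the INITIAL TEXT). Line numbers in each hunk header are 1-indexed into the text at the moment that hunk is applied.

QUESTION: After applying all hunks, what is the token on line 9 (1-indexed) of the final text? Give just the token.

Answer: iql

Derivation:
Hunk 1: at line 8 remove [gimlq] add [whxym,jnpdm,aznx] -> 16 lines: dvdoc aqvxz ysbor ygk gfk rbngz mad vxtvo apzre whxym jnpdm aznx crf wgv lml kcx
Hunk 2: at line 10 remove [jnpdm,aznx] add [wwtex,fdijd,kraw] -> 17 lines: dvdoc aqvxz ysbor ygk gfk rbngz mad vxtvo apzre whxym wwtex fdijd kraw crf wgv lml kcx
Hunk 3: at line 14 remove [wgv,lml] add [wym,fzomi] -> 17 lines: dvdoc aqvxz ysbor ygk gfk rbngz mad vxtvo apzre whxym wwtex fdijd kraw crf wym fzomi kcx
Hunk 4: at line 10 remove [wwtex,fdijd,kraw] add [jhuz,dcoxo] -> 16 lines: dvdoc aqvxz ysbor ygk gfk rbngz mad vxtvo apzre whxym jhuz dcoxo crf wym fzomi kcx
Hunk 5: at line 5 remove [rbngz,mad,vxtvo] add [pneht] -> 14 lines: dvdoc aqvxz ysbor ygk gfk pneht apzre whxym jhuz dcoxo crf wym fzomi kcx
Hunk 6: at line 8 remove [jhuz] add [iql,jcff,baiy] -> 16 lines: dvdoc aqvxz ysbor ygk gfk pneht apzre whxym iql jcff baiy dcoxo crf wym fzomi kcx
Hunk 7: at line 9 remove [baiy,dcoxo] add [fxkp] -> 15 lines: dvdoc aqvxz ysbor ygk gfk pneht apzre whxym iql jcff fxkp crf wym fzomi kcx
Final line 9: iql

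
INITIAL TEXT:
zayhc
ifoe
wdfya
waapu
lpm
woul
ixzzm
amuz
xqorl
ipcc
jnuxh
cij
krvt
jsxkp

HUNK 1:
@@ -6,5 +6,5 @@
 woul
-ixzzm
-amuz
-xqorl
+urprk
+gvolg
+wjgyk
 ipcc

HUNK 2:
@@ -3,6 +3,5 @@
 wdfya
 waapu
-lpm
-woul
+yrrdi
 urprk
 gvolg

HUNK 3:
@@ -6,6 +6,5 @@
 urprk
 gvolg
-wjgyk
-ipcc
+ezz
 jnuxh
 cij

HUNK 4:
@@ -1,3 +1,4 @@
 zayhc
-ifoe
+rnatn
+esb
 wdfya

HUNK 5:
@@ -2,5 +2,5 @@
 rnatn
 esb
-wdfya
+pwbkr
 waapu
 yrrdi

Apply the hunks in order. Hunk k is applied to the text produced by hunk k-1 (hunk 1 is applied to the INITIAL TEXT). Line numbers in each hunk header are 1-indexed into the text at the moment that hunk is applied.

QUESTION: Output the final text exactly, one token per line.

Hunk 1: at line 6 remove [ixzzm,amuz,xqorl] add [urprk,gvolg,wjgyk] -> 14 lines: zayhc ifoe wdfya waapu lpm woul urprk gvolg wjgyk ipcc jnuxh cij krvt jsxkp
Hunk 2: at line 3 remove [lpm,woul] add [yrrdi] -> 13 lines: zayhc ifoe wdfya waapu yrrdi urprk gvolg wjgyk ipcc jnuxh cij krvt jsxkp
Hunk 3: at line 6 remove [wjgyk,ipcc] add [ezz] -> 12 lines: zayhc ifoe wdfya waapu yrrdi urprk gvolg ezz jnuxh cij krvt jsxkp
Hunk 4: at line 1 remove [ifoe] add [rnatn,esb] -> 13 lines: zayhc rnatn esb wdfya waapu yrrdi urprk gvolg ezz jnuxh cij krvt jsxkp
Hunk 5: at line 2 remove [wdfya] add [pwbkr] -> 13 lines: zayhc rnatn esb pwbkr waapu yrrdi urprk gvolg ezz jnuxh cij krvt jsxkp

Answer: zayhc
rnatn
esb
pwbkr
waapu
yrrdi
urprk
gvolg
ezz
jnuxh
cij
krvt
jsxkp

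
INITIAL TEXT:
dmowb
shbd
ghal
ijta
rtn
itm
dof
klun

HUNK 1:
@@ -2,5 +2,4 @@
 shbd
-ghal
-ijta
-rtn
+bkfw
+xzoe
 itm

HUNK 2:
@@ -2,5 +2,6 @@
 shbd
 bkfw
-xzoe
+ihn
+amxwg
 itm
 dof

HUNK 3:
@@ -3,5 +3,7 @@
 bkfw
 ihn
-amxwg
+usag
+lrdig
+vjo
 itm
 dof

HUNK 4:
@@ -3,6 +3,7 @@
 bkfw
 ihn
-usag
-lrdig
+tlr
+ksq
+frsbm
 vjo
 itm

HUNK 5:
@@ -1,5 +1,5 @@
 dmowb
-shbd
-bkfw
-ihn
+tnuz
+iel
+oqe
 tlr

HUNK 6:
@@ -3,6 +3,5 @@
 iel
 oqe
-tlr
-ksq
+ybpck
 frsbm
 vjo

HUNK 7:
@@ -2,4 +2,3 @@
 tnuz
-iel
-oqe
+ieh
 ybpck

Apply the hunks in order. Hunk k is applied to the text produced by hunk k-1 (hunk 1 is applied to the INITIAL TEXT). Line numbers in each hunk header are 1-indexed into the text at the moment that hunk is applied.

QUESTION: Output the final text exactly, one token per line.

Hunk 1: at line 2 remove [ghal,ijta,rtn] add [bkfw,xzoe] -> 7 lines: dmowb shbd bkfw xzoe itm dof klun
Hunk 2: at line 2 remove [xzoe] add [ihn,amxwg] -> 8 lines: dmowb shbd bkfw ihn amxwg itm dof klun
Hunk 3: at line 3 remove [amxwg] add [usag,lrdig,vjo] -> 10 lines: dmowb shbd bkfw ihn usag lrdig vjo itm dof klun
Hunk 4: at line 3 remove [usag,lrdig] add [tlr,ksq,frsbm] -> 11 lines: dmowb shbd bkfw ihn tlr ksq frsbm vjo itm dof klun
Hunk 5: at line 1 remove [shbd,bkfw,ihn] add [tnuz,iel,oqe] -> 11 lines: dmowb tnuz iel oqe tlr ksq frsbm vjo itm dof klun
Hunk 6: at line 3 remove [tlr,ksq] add [ybpck] -> 10 lines: dmowb tnuz iel oqe ybpck frsbm vjo itm dof klun
Hunk 7: at line 2 remove [iel,oqe] add [ieh] -> 9 lines: dmowb tnuz ieh ybpck frsbm vjo itm dof klun

Answer: dmowb
tnuz
ieh
ybpck
frsbm
vjo
itm
dof
klun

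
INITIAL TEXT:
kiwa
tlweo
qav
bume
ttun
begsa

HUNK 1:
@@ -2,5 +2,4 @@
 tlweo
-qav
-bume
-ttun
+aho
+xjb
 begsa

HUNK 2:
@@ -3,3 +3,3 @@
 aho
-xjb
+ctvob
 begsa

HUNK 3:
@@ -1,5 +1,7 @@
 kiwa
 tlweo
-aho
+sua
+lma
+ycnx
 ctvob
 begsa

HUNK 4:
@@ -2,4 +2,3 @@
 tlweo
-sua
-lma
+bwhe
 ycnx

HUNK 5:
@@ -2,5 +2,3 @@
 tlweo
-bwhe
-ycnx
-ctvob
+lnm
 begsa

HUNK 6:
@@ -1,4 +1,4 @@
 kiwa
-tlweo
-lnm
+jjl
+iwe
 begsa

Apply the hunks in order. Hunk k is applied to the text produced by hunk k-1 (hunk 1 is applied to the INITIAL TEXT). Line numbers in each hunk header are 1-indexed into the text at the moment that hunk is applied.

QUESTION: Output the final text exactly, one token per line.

Answer: kiwa
jjl
iwe
begsa

Derivation:
Hunk 1: at line 2 remove [qav,bume,ttun] add [aho,xjb] -> 5 lines: kiwa tlweo aho xjb begsa
Hunk 2: at line 3 remove [xjb] add [ctvob] -> 5 lines: kiwa tlweo aho ctvob begsa
Hunk 3: at line 1 remove [aho] add [sua,lma,ycnx] -> 7 lines: kiwa tlweo sua lma ycnx ctvob begsa
Hunk 4: at line 2 remove [sua,lma] add [bwhe] -> 6 lines: kiwa tlweo bwhe ycnx ctvob begsa
Hunk 5: at line 2 remove [bwhe,ycnx,ctvob] add [lnm] -> 4 lines: kiwa tlweo lnm begsa
Hunk 6: at line 1 remove [tlweo,lnm] add [jjl,iwe] -> 4 lines: kiwa jjl iwe begsa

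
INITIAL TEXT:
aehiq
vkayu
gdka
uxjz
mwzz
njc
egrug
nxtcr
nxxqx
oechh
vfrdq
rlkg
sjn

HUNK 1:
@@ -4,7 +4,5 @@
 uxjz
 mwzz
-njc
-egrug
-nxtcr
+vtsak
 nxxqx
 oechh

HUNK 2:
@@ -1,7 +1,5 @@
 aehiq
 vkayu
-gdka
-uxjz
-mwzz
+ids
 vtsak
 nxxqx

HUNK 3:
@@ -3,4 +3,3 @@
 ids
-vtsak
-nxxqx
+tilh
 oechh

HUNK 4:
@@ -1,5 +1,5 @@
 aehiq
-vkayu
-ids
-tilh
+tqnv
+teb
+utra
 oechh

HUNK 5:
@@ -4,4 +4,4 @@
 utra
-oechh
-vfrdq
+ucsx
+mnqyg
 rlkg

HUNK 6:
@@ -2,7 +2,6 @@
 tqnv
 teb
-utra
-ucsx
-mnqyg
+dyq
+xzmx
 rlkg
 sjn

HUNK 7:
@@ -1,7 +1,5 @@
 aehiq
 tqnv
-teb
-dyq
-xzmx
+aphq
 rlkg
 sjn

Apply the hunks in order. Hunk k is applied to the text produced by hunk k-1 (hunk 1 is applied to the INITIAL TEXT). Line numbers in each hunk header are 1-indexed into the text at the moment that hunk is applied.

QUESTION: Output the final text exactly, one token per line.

Hunk 1: at line 4 remove [njc,egrug,nxtcr] add [vtsak] -> 11 lines: aehiq vkayu gdka uxjz mwzz vtsak nxxqx oechh vfrdq rlkg sjn
Hunk 2: at line 1 remove [gdka,uxjz,mwzz] add [ids] -> 9 lines: aehiq vkayu ids vtsak nxxqx oechh vfrdq rlkg sjn
Hunk 3: at line 3 remove [vtsak,nxxqx] add [tilh] -> 8 lines: aehiq vkayu ids tilh oechh vfrdq rlkg sjn
Hunk 4: at line 1 remove [vkayu,ids,tilh] add [tqnv,teb,utra] -> 8 lines: aehiq tqnv teb utra oechh vfrdq rlkg sjn
Hunk 5: at line 4 remove [oechh,vfrdq] add [ucsx,mnqyg] -> 8 lines: aehiq tqnv teb utra ucsx mnqyg rlkg sjn
Hunk 6: at line 2 remove [utra,ucsx,mnqyg] add [dyq,xzmx] -> 7 lines: aehiq tqnv teb dyq xzmx rlkg sjn
Hunk 7: at line 1 remove [teb,dyq,xzmx] add [aphq] -> 5 lines: aehiq tqnv aphq rlkg sjn

Answer: aehiq
tqnv
aphq
rlkg
sjn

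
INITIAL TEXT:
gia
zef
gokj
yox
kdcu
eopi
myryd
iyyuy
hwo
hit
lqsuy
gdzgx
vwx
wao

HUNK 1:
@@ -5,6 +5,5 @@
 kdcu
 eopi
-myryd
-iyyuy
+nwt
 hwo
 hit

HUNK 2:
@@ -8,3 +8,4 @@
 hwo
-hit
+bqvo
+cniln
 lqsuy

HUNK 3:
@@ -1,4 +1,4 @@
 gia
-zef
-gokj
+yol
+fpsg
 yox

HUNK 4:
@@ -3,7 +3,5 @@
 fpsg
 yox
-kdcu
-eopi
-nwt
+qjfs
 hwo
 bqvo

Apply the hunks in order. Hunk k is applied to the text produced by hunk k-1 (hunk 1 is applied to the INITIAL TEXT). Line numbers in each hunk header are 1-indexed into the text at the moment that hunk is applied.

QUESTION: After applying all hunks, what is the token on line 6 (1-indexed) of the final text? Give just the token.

Hunk 1: at line 5 remove [myryd,iyyuy] add [nwt] -> 13 lines: gia zef gokj yox kdcu eopi nwt hwo hit lqsuy gdzgx vwx wao
Hunk 2: at line 8 remove [hit] add [bqvo,cniln] -> 14 lines: gia zef gokj yox kdcu eopi nwt hwo bqvo cniln lqsuy gdzgx vwx wao
Hunk 3: at line 1 remove [zef,gokj] add [yol,fpsg] -> 14 lines: gia yol fpsg yox kdcu eopi nwt hwo bqvo cniln lqsuy gdzgx vwx wao
Hunk 4: at line 3 remove [kdcu,eopi,nwt] add [qjfs] -> 12 lines: gia yol fpsg yox qjfs hwo bqvo cniln lqsuy gdzgx vwx wao
Final line 6: hwo

Answer: hwo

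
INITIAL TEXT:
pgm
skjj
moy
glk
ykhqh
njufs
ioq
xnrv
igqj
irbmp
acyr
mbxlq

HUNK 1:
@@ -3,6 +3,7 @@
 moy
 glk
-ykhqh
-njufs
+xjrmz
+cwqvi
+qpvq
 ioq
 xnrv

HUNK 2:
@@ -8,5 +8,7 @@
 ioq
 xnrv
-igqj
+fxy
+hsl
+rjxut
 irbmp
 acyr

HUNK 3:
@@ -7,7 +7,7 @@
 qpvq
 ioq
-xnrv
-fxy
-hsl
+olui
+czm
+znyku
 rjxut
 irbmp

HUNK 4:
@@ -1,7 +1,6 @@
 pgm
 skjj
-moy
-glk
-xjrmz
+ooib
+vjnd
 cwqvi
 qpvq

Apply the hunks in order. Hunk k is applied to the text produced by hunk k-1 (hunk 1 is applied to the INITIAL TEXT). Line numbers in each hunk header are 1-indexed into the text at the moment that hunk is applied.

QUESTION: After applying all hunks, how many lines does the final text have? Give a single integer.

Answer: 14

Derivation:
Hunk 1: at line 3 remove [ykhqh,njufs] add [xjrmz,cwqvi,qpvq] -> 13 lines: pgm skjj moy glk xjrmz cwqvi qpvq ioq xnrv igqj irbmp acyr mbxlq
Hunk 2: at line 8 remove [igqj] add [fxy,hsl,rjxut] -> 15 lines: pgm skjj moy glk xjrmz cwqvi qpvq ioq xnrv fxy hsl rjxut irbmp acyr mbxlq
Hunk 3: at line 7 remove [xnrv,fxy,hsl] add [olui,czm,znyku] -> 15 lines: pgm skjj moy glk xjrmz cwqvi qpvq ioq olui czm znyku rjxut irbmp acyr mbxlq
Hunk 4: at line 1 remove [moy,glk,xjrmz] add [ooib,vjnd] -> 14 lines: pgm skjj ooib vjnd cwqvi qpvq ioq olui czm znyku rjxut irbmp acyr mbxlq
Final line count: 14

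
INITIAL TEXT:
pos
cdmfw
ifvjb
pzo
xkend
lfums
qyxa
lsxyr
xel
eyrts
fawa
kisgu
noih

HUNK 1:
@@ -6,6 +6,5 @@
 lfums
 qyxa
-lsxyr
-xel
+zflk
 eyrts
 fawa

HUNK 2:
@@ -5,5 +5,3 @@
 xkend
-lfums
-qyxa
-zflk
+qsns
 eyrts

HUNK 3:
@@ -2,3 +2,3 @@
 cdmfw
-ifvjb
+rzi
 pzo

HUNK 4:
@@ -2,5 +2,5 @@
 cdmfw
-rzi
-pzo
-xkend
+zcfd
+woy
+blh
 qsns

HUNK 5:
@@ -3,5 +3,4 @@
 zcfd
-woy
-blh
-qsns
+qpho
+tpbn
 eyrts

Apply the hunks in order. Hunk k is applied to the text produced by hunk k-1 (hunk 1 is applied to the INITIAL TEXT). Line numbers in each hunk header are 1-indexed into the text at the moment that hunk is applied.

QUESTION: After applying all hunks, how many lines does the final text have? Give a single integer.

Hunk 1: at line 6 remove [lsxyr,xel] add [zflk] -> 12 lines: pos cdmfw ifvjb pzo xkend lfums qyxa zflk eyrts fawa kisgu noih
Hunk 2: at line 5 remove [lfums,qyxa,zflk] add [qsns] -> 10 lines: pos cdmfw ifvjb pzo xkend qsns eyrts fawa kisgu noih
Hunk 3: at line 2 remove [ifvjb] add [rzi] -> 10 lines: pos cdmfw rzi pzo xkend qsns eyrts fawa kisgu noih
Hunk 4: at line 2 remove [rzi,pzo,xkend] add [zcfd,woy,blh] -> 10 lines: pos cdmfw zcfd woy blh qsns eyrts fawa kisgu noih
Hunk 5: at line 3 remove [woy,blh,qsns] add [qpho,tpbn] -> 9 lines: pos cdmfw zcfd qpho tpbn eyrts fawa kisgu noih
Final line count: 9

Answer: 9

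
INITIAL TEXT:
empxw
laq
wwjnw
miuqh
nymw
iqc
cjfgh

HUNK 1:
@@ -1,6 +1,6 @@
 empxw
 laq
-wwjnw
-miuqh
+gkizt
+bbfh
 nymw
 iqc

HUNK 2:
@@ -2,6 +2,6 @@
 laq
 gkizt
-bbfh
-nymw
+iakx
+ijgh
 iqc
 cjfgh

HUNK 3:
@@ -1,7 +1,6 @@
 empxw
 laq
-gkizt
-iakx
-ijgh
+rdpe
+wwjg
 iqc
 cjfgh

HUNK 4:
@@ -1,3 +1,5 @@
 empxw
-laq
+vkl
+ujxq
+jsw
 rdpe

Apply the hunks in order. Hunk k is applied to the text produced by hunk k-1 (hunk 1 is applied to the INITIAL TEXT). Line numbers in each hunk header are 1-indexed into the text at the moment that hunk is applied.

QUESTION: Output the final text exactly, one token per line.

Answer: empxw
vkl
ujxq
jsw
rdpe
wwjg
iqc
cjfgh

Derivation:
Hunk 1: at line 1 remove [wwjnw,miuqh] add [gkizt,bbfh] -> 7 lines: empxw laq gkizt bbfh nymw iqc cjfgh
Hunk 2: at line 2 remove [bbfh,nymw] add [iakx,ijgh] -> 7 lines: empxw laq gkizt iakx ijgh iqc cjfgh
Hunk 3: at line 1 remove [gkizt,iakx,ijgh] add [rdpe,wwjg] -> 6 lines: empxw laq rdpe wwjg iqc cjfgh
Hunk 4: at line 1 remove [laq] add [vkl,ujxq,jsw] -> 8 lines: empxw vkl ujxq jsw rdpe wwjg iqc cjfgh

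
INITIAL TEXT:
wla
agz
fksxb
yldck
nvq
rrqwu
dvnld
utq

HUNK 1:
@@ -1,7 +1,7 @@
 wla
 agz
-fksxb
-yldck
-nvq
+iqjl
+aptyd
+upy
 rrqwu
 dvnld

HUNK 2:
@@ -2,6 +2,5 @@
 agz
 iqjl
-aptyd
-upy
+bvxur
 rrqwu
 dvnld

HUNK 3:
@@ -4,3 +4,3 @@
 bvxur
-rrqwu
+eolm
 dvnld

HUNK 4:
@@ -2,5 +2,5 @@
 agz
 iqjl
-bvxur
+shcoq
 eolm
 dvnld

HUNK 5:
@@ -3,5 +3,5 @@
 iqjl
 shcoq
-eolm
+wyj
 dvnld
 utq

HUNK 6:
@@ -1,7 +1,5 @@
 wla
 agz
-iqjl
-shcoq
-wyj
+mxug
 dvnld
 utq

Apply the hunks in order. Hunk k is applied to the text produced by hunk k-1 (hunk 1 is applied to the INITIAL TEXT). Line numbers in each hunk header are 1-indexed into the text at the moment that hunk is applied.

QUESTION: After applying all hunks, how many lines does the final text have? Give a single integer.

Hunk 1: at line 1 remove [fksxb,yldck,nvq] add [iqjl,aptyd,upy] -> 8 lines: wla agz iqjl aptyd upy rrqwu dvnld utq
Hunk 2: at line 2 remove [aptyd,upy] add [bvxur] -> 7 lines: wla agz iqjl bvxur rrqwu dvnld utq
Hunk 3: at line 4 remove [rrqwu] add [eolm] -> 7 lines: wla agz iqjl bvxur eolm dvnld utq
Hunk 4: at line 2 remove [bvxur] add [shcoq] -> 7 lines: wla agz iqjl shcoq eolm dvnld utq
Hunk 5: at line 3 remove [eolm] add [wyj] -> 7 lines: wla agz iqjl shcoq wyj dvnld utq
Hunk 6: at line 1 remove [iqjl,shcoq,wyj] add [mxug] -> 5 lines: wla agz mxug dvnld utq
Final line count: 5

Answer: 5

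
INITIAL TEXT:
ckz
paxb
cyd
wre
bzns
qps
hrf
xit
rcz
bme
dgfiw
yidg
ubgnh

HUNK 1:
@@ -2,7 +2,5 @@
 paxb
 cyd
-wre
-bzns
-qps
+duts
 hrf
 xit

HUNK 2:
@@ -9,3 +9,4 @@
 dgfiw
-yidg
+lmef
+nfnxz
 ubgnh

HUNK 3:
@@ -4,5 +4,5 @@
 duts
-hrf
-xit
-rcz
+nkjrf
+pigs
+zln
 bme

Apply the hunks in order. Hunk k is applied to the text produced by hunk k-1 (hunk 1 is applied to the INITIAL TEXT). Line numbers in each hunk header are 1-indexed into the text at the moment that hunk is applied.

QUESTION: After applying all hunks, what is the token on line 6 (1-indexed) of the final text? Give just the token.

Hunk 1: at line 2 remove [wre,bzns,qps] add [duts] -> 11 lines: ckz paxb cyd duts hrf xit rcz bme dgfiw yidg ubgnh
Hunk 2: at line 9 remove [yidg] add [lmef,nfnxz] -> 12 lines: ckz paxb cyd duts hrf xit rcz bme dgfiw lmef nfnxz ubgnh
Hunk 3: at line 4 remove [hrf,xit,rcz] add [nkjrf,pigs,zln] -> 12 lines: ckz paxb cyd duts nkjrf pigs zln bme dgfiw lmef nfnxz ubgnh
Final line 6: pigs

Answer: pigs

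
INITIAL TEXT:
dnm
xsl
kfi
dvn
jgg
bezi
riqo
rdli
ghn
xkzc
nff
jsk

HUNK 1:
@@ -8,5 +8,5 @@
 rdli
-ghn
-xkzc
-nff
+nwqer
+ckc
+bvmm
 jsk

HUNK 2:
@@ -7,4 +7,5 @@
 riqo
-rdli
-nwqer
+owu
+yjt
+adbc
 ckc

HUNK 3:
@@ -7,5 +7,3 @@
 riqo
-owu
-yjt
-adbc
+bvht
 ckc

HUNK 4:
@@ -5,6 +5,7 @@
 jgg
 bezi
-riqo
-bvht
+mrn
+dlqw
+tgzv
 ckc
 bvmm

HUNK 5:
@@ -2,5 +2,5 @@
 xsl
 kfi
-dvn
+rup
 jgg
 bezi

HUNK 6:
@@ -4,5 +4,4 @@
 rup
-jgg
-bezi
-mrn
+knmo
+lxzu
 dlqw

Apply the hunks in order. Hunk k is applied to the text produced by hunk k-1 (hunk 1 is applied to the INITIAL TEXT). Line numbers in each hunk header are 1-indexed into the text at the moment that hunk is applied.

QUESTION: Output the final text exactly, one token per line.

Answer: dnm
xsl
kfi
rup
knmo
lxzu
dlqw
tgzv
ckc
bvmm
jsk

Derivation:
Hunk 1: at line 8 remove [ghn,xkzc,nff] add [nwqer,ckc,bvmm] -> 12 lines: dnm xsl kfi dvn jgg bezi riqo rdli nwqer ckc bvmm jsk
Hunk 2: at line 7 remove [rdli,nwqer] add [owu,yjt,adbc] -> 13 lines: dnm xsl kfi dvn jgg bezi riqo owu yjt adbc ckc bvmm jsk
Hunk 3: at line 7 remove [owu,yjt,adbc] add [bvht] -> 11 lines: dnm xsl kfi dvn jgg bezi riqo bvht ckc bvmm jsk
Hunk 4: at line 5 remove [riqo,bvht] add [mrn,dlqw,tgzv] -> 12 lines: dnm xsl kfi dvn jgg bezi mrn dlqw tgzv ckc bvmm jsk
Hunk 5: at line 2 remove [dvn] add [rup] -> 12 lines: dnm xsl kfi rup jgg bezi mrn dlqw tgzv ckc bvmm jsk
Hunk 6: at line 4 remove [jgg,bezi,mrn] add [knmo,lxzu] -> 11 lines: dnm xsl kfi rup knmo lxzu dlqw tgzv ckc bvmm jsk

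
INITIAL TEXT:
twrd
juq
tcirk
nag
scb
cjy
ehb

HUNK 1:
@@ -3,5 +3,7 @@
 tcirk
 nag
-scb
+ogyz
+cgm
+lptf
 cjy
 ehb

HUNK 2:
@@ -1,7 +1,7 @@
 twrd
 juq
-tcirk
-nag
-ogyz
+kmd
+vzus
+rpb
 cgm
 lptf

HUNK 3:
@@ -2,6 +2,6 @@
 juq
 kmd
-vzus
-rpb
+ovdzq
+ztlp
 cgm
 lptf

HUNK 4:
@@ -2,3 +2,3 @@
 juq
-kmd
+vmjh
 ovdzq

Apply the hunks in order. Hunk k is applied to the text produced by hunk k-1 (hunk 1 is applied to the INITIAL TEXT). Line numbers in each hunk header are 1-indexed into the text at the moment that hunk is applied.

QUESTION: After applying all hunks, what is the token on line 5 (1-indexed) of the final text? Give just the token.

Answer: ztlp

Derivation:
Hunk 1: at line 3 remove [scb] add [ogyz,cgm,lptf] -> 9 lines: twrd juq tcirk nag ogyz cgm lptf cjy ehb
Hunk 2: at line 1 remove [tcirk,nag,ogyz] add [kmd,vzus,rpb] -> 9 lines: twrd juq kmd vzus rpb cgm lptf cjy ehb
Hunk 3: at line 2 remove [vzus,rpb] add [ovdzq,ztlp] -> 9 lines: twrd juq kmd ovdzq ztlp cgm lptf cjy ehb
Hunk 4: at line 2 remove [kmd] add [vmjh] -> 9 lines: twrd juq vmjh ovdzq ztlp cgm lptf cjy ehb
Final line 5: ztlp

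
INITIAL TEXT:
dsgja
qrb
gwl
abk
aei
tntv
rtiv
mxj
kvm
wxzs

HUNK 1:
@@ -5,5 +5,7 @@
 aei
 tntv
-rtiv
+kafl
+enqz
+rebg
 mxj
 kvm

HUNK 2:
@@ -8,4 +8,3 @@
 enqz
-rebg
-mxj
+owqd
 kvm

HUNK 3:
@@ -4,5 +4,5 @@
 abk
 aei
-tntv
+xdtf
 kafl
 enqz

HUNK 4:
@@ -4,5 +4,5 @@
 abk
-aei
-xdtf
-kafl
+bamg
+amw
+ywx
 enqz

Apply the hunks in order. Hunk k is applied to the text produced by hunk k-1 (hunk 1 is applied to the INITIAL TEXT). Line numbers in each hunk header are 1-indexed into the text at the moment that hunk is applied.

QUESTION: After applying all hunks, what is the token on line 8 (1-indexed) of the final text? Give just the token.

Answer: enqz

Derivation:
Hunk 1: at line 5 remove [rtiv] add [kafl,enqz,rebg] -> 12 lines: dsgja qrb gwl abk aei tntv kafl enqz rebg mxj kvm wxzs
Hunk 2: at line 8 remove [rebg,mxj] add [owqd] -> 11 lines: dsgja qrb gwl abk aei tntv kafl enqz owqd kvm wxzs
Hunk 3: at line 4 remove [tntv] add [xdtf] -> 11 lines: dsgja qrb gwl abk aei xdtf kafl enqz owqd kvm wxzs
Hunk 4: at line 4 remove [aei,xdtf,kafl] add [bamg,amw,ywx] -> 11 lines: dsgja qrb gwl abk bamg amw ywx enqz owqd kvm wxzs
Final line 8: enqz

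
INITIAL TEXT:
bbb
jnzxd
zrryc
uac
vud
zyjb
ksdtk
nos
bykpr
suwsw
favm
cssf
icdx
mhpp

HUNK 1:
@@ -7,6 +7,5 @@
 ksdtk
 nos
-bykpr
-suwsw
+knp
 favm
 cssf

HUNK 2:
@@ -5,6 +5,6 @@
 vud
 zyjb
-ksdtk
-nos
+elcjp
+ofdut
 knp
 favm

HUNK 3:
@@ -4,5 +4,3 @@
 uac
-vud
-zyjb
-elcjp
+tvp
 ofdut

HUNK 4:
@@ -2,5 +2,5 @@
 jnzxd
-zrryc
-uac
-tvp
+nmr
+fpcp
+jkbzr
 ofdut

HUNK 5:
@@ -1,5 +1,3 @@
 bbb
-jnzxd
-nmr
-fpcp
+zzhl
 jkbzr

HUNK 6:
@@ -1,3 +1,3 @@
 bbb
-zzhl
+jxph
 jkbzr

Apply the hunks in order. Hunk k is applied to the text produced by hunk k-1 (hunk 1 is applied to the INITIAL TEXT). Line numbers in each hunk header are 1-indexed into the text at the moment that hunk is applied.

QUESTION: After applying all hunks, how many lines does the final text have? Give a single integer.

Answer: 9

Derivation:
Hunk 1: at line 7 remove [bykpr,suwsw] add [knp] -> 13 lines: bbb jnzxd zrryc uac vud zyjb ksdtk nos knp favm cssf icdx mhpp
Hunk 2: at line 5 remove [ksdtk,nos] add [elcjp,ofdut] -> 13 lines: bbb jnzxd zrryc uac vud zyjb elcjp ofdut knp favm cssf icdx mhpp
Hunk 3: at line 4 remove [vud,zyjb,elcjp] add [tvp] -> 11 lines: bbb jnzxd zrryc uac tvp ofdut knp favm cssf icdx mhpp
Hunk 4: at line 2 remove [zrryc,uac,tvp] add [nmr,fpcp,jkbzr] -> 11 lines: bbb jnzxd nmr fpcp jkbzr ofdut knp favm cssf icdx mhpp
Hunk 5: at line 1 remove [jnzxd,nmr,fpcp] add [zzhl] -> 9 lines: bbb zzhl jkbzr ofdut knp favm cssf icdx mhpp
Hunk 6: at line 1 remove [zzhl] add [jxph] -> 9 lines: bbb jxph jkbzr ofdut knp favm cssf icdx mhpp
Final line count: 9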